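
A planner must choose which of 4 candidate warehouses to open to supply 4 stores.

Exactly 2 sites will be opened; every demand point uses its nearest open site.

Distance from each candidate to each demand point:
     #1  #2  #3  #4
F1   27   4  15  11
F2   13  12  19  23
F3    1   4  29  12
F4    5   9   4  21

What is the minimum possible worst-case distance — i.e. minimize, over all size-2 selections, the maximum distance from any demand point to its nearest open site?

11

Open {F1, F4}.
  Farthest demand point is #4 at distance 11 (to F1); all others are ≤ 11.
With {F3, F4} the worst case is 12.
With {F1, F2} the worst case is 15.
No size-2 selection achieves below 11.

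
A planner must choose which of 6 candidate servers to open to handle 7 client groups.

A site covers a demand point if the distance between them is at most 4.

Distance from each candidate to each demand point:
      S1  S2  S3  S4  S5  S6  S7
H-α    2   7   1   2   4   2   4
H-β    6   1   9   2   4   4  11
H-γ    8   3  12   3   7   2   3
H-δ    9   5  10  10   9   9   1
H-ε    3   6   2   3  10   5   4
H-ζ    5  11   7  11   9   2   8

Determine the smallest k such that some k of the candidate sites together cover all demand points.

2

Coverage sets (demand points within 4 of each site):
  H-α: {S1, S3, S4, S5, S6, S7}
  H-β: {S2, S4, S5, S6}
  H-γ: {S2, S4, S6, S7}
  H-δ: {S7}
  H-ε: {S1, S3, S4, S7}
  H-ζ: {S6}
No single site covers all 7 demand points.
But {H-α, H-β} covers everything, so the minimum is 2.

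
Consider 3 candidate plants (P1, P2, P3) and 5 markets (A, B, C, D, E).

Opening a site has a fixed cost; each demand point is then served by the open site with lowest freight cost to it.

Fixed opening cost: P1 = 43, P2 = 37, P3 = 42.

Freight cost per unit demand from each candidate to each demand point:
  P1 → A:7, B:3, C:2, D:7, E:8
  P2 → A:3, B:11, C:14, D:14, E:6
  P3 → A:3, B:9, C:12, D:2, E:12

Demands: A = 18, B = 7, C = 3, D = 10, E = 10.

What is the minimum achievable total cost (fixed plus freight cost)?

266

Open {P1, P3}: assign each demand point to its cheapest open site.
  A→P3 18×3=54, B→P1 7×3=21, C→P1 3×2=6, D→P3 10×2=20, E→P1 10×8=80
  freight cost 181, fixed 85 → total 266.
Compare {P1, P2, P3}: freight cost 161 + fixed 122 = 283.
Compare {P1, P2}: freight cost 211 + fixed 80 = 291.
Compare {P2, P3}: freight cost 233 + fixed 79 = 312.
All other subsets cost ≥ 283. Minimum total cost: 266.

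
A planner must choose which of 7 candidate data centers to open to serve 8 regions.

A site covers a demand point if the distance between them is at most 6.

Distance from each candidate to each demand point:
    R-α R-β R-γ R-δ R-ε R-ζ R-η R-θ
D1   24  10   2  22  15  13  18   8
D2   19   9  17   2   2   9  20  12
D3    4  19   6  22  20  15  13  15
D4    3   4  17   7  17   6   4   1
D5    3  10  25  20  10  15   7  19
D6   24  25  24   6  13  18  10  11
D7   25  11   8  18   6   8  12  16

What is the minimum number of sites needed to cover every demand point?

Coverage sets (demand points within 6 of each site):
  D1: {R-γ}
  D2: {R-δ, R-ε}
  D3: {R-α, R-γ}
  D4: {R-α, R-β, R-ζ, R-η, R-θ}
  D5: {R-α}
  D6: {R-δ}
  D7: {R-ε}
No 2 sites suffice: every size-2 union leaves at least one demand point uncovered.
But {D1, D2, D4} covers everything, so the minimum is 3.

3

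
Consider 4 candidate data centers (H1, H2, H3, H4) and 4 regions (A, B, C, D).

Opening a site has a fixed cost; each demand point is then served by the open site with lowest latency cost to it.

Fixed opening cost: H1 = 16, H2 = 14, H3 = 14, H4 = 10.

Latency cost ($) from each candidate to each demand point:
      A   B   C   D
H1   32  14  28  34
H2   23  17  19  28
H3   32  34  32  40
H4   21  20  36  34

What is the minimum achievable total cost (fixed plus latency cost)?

Open {H2}: assign each demand point to its cheapest open site.
  A→H2 23, B→H2 17, C→H2 19, D→H2 28
  latency cost 87, fixed 14 → total 101.
Compare {H2, H4}: latency cost 85 + fixed 24 = 109.
Compare {H1, H2}: latency cost 84 + fixed 30 = 114.
Compare {H2, H3}: latency cost 87 + fixed 28 = 115.
All other subsets cost ≥ 109. Minimum total cost: 101.

101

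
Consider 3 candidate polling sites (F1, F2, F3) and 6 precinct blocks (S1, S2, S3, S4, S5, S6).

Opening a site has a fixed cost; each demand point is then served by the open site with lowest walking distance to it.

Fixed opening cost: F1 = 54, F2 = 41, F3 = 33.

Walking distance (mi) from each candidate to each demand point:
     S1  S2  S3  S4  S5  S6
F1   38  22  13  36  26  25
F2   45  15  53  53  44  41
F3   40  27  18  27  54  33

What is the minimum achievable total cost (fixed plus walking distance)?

214

Open {F1}: assign each demand point to its cheapest open site.
  S1→F1 38, S2→F1 22, S3→F1 13, S4→F1 36, S5→F1 26, S6→F1 25
  walking distance 160, fixed 54 → total 214.
Compare {F3}: walking distance 199 + fixed 33 = 232.
Compare {F1, F3}: walking distance 151 + fixed 87 = 238.
Compare {F1, F2}: walking distance 153 + fixed 95 = 248.
All other subsets cost ≥ 232. Minimum total cost: 214.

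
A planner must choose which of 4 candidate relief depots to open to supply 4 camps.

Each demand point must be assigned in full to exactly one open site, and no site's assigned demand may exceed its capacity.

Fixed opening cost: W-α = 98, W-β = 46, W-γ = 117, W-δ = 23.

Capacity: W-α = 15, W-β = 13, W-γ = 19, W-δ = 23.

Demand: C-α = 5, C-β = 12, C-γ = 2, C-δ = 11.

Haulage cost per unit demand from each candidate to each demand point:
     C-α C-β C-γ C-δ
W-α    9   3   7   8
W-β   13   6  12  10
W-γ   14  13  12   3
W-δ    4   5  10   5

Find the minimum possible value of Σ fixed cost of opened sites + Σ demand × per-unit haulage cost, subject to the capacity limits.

Open {W-β, W-δ}; cheapest assignment that respects the capacities:
  W-β (cap 13, load 12): C-β — cost 12×6 = 72
  W-δ (cap 23, load 18): C-α, C-γ, C-δ — cost 5×4 + 2×10 + 11×5 = 95
  Shipping 167, fixed 69 → total 236.
  Any other capacity-feasible assignment to {W-β, W-δ} ships for at least 167.
Compare {W-α, W-δ}: its best feasible assignment gives total 246.
Compare {W-γ, W-δ}: its best feasible assignment gives total 273.
Every other set of open sites that can feasibly serve all demand totals ≥ 246 even under its best assignment. Minimum: 236.

236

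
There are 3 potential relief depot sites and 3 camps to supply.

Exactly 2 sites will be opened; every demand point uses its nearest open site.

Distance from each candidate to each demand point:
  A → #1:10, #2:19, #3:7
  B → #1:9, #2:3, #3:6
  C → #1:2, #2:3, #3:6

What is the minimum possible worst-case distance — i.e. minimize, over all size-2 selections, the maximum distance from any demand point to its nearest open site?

Open {A, C}.
  Farthest demand point is #3 at distance 6 (to C); all others are ≤ 6.
With {B, C} the worst case is 6.
With {A, B} the worst case is 9.
No size-2 selection achieves below 6.

6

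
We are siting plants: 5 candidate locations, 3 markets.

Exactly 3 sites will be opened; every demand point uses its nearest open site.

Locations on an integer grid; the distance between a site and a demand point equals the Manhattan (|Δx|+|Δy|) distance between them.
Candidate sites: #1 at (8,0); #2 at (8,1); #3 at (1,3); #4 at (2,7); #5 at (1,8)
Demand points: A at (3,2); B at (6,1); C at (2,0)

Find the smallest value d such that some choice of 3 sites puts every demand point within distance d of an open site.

Open {#1, #2, #3}.
  Farthest demand point is C at distance 4 (to #3); all others are ≤ 4.
With {#1, #3, #4} the worst case is 4.
With {#1, #3, #5} the worst case is 4.
No size-3 selection achieves below 4.

4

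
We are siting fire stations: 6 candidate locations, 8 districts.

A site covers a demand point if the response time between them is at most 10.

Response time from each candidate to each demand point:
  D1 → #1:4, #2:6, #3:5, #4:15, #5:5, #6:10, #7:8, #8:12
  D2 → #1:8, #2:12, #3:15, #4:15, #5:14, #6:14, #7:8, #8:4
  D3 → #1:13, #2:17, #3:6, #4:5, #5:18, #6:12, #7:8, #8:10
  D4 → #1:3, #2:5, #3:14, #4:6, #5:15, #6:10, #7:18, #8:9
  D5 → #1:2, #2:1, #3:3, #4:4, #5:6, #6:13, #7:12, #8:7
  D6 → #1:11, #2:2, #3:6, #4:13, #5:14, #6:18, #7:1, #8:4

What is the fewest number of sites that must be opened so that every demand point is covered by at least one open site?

2

Coverage sets (demand points within 10 of each site):
  D1: {#1, #2, #3, #5, #6, #7}
  D2: {#1, #7, #8}
  D3: {#3, #4, #7, #8}
  D4: {#1, #2, #4, #6, #8}
  D5: {#1, #2, #3, #4, #5, #8}
  D6: {#2, #3, #7, #8}
No single site covers all 8 demand points.
But {D1, D3} covers everything, so the minimum is 2.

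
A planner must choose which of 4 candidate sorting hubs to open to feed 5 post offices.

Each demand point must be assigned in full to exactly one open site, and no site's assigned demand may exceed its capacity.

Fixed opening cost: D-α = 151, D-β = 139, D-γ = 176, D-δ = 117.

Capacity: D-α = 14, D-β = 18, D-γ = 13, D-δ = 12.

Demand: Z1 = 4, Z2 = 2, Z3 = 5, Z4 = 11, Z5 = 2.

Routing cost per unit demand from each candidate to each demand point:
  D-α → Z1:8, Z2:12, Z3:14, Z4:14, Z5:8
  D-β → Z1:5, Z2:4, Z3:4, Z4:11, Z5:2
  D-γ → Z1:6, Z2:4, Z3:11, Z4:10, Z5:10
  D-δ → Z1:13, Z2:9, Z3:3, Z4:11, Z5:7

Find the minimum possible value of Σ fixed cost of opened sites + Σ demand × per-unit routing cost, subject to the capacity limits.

Open {D-β, D-δ}; cheapest assignment that respects the capacities:
  D-β (cap 18, load 13): Z1, Z2, Z3, Z5 — cost 4×5 + 2×4 + 5×4 + 2×2 = 52
  D-δ (cap 12, load 11): Z4 — cost 11×11 = 121
  Shipping 173, fixed 256 → total 429.
  Any other capacity-feasible assignment to {D-β, D-δ} ships for at least 173.
Compare {D-β, D-γ}: its best feasible assignment gives total 477.
Compare {D-α, D-β}: its best feasible assignment gives total 487.
Every other set of open sites that can feasibly serve all demand totals ≥ 477 even under its best assignment. Minimum: 429.

429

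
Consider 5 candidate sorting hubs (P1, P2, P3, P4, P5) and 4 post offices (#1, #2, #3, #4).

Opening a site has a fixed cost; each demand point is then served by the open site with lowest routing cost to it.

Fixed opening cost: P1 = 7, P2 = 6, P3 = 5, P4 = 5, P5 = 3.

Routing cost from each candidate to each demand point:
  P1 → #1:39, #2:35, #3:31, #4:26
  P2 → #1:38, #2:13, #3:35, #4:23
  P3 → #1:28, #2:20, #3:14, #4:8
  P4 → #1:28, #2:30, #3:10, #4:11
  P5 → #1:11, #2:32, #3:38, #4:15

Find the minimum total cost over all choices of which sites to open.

59

Open {P2, P4, P5}: assign each demand point to its cheapest open site.
  #1→P5 11, #2→P2 13, #3→P4 10, #4→P4 11
  routing cost 45, fixed 14 → total 59.
Compare {P2, P3, P5}: routing cost 46 + fixed 14 = 60.
Compare {P3, P5}: routing cost 53 + fixed 8 = 61.
Compare {P2, P3, P4, P5}: routing cost 42 + fixed 19 = 61.
All other subsets cost ≥ 60. Minimum total cost: 59.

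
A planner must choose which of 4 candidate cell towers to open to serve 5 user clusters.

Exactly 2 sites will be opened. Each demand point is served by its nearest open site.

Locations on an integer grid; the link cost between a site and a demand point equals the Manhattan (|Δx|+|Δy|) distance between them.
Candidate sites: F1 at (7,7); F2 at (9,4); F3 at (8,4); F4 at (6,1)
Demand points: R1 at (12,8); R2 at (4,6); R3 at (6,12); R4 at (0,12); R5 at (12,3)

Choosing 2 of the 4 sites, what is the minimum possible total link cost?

Open {F1, F2}.
  R1→F1 6, R2→F1 4, R3→F1 6, R4→F1 12, R5→F2 4  ⇒ total 32.
Compare {F1, F3}: total 33.
Compare {F1, F4}: total 36.
No size-2 selection does better; minimum is 32.

32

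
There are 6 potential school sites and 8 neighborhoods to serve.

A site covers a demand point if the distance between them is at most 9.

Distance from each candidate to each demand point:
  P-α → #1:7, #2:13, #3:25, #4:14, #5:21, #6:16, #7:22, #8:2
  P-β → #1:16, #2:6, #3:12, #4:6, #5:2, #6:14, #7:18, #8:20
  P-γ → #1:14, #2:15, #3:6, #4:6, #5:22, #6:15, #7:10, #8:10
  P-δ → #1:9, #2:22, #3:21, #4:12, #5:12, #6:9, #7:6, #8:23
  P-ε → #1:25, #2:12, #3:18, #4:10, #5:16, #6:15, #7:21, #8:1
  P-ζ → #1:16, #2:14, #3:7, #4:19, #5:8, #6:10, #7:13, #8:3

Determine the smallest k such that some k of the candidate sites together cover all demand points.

3

Coverage sets (demand points within 9 of each site):
  P-α: {#1, #8}
  P-β: {#2, #4, #5}
  P-γ: {#3, #4}
  P-δ: {#1, #6, #7}
  P-ε: {#8}
  P-ζ: {#3, #5, #8}
No 2 sites suffice: every size-2 union leaves at least one demand point uncovered.
But {P-β, P-δ, P-ζ} covers everything, so the minimum is 3.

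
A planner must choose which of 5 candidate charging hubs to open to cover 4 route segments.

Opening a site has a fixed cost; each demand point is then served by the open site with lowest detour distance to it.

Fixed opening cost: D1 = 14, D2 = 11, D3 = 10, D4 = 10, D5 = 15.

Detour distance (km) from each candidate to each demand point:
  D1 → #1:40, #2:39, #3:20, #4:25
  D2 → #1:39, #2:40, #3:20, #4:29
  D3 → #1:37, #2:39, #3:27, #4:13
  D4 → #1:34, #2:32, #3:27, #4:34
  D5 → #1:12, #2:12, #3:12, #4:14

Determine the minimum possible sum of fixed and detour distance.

Open {D5}: assign each demand point to its cheapest open site.
  #1→D5 12, #2→D5 12, #3→D5 12, #4→D5 14
  detour distance 50, fixed 15 → total 65.
Compare {D3, D5}: detour distance 49 + fixed 25 = 74.
Compare {D4, D5}: detour distance 50 + fixed 25 = 75.
Compare {D2, D5}: detour distance 50 + fixed 26 = 76.
All other subsets cost ≥ 74. Minimum total cost: 65.

65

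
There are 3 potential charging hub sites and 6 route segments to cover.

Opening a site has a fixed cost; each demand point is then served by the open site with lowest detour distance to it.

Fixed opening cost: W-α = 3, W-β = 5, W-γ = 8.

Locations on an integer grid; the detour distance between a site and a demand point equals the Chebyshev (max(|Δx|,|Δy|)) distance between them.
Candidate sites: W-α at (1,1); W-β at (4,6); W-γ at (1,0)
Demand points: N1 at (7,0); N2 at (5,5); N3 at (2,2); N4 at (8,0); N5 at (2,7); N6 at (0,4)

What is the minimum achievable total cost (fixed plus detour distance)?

27

Open {W-α, W-β}: assign each demand point to its cheapest open site.
  N1→W-α 6, N2→W-β 1, N3→W-α 1, N4→W-β 6, N5→W-β 2, N6→W-α 3
  detour distance 19, fixed 8 → total 27.
Compare {W-β}: detour distance 23 + fixed 5 = 28.
Compare {W-α}: detour distance 27 + fixed 3 = 30.
Compare {W-β, W-γ}: detour distance 21 + fixed 13 = 34.
All other subsets cost ≥ 28. Minimum total cost: 27.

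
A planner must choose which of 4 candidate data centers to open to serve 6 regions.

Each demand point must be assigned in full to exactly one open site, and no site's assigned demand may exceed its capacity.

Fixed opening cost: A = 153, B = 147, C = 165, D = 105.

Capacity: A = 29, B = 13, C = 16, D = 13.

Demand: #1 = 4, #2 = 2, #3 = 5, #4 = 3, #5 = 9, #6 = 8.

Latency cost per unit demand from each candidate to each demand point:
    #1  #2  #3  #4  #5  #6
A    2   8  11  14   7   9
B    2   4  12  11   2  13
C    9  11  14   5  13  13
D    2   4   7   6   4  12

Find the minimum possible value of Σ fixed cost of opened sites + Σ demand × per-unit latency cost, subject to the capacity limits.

Open {A, D}; cheapest assignment that respects the capacities:
  A (cap 29, load 21): #1, #5, #6 — cost 4×2 + 9×7 + 8×9 = 143
  D (cap 13, load 10): #2, #3, #4 — cost 2×4 + 5×7 + 3×6 = 61
  Shipping 204, fixed 258 → total 462.
  Any other capacity-feasible assignment to {A, D} ships for at least 204.
Compare {A, B}: its best feasible assignment gives total 502.
Compare {A, C}: its best feasible assignment gives total 547.
Every other set of open sites that can feasibly serve all demand totals ≥ 502 even under its best assignment. Minimum: 462.

462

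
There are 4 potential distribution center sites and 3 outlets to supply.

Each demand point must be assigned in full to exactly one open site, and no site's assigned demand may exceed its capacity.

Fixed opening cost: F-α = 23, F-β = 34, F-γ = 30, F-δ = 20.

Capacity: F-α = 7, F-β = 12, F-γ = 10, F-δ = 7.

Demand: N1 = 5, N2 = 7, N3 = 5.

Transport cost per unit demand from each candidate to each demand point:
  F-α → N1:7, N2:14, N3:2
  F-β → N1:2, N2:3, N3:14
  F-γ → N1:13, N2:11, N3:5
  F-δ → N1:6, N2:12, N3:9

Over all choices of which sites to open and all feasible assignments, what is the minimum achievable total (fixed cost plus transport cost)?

98

Open {F-α, F-β}; cheapest assignment that respects the capacities:
  F-α (cap 7, load 5): N3 — cost 5×2 = 10
  F-β (cap 12, load 12): N1, N2 — cost 5×2 + 7×3 = 31
  Shipping 41, fixed 57 → total 98.
  Any other capacity-feasible assignment to {F-α, F-β} ships for at least 41.
Compare {F-α, F-β, F-δ}: its best feasible assignment gives total 118.
Compare {F-β, F-γ}: its best feasible assignment gives total 120.
Every other set of open sites that can feasibly serve all demand totals ≥ 118 even under its best assignment. Minimum: 98.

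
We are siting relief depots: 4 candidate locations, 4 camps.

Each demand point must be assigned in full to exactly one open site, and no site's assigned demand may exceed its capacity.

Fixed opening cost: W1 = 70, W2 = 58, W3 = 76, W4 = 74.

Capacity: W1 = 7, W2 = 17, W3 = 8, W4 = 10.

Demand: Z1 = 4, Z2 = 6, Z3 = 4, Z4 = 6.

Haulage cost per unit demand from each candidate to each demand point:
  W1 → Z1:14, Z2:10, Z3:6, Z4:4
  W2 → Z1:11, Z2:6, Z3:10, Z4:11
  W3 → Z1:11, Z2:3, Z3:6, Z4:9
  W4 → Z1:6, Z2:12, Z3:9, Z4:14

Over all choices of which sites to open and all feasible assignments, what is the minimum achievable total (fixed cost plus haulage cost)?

272

Open {W1, W2}; cheapest assignment that respects the capacities:
  W1 (cap 7, load 6): Z4 — cost 6×4 = 24
  W2 (cap 17, load 14): Z1, Z2, Z3 — cost 4×11 + 6×6 + 4×10 = 120
  Shipping 144, fixed 128 → total 272.
  Any other capacity-feasible assignment to {W1, W2} ships for at least 144.
Compare {W2, W4}: its best feasible assignment gives total 294.
Compare {W2, W3}: its best feasible assignment gives total 302.
Every other set of open sites that can feasibly serve all demand totals ≥ 294 even under its best assignment. Minimum: 272.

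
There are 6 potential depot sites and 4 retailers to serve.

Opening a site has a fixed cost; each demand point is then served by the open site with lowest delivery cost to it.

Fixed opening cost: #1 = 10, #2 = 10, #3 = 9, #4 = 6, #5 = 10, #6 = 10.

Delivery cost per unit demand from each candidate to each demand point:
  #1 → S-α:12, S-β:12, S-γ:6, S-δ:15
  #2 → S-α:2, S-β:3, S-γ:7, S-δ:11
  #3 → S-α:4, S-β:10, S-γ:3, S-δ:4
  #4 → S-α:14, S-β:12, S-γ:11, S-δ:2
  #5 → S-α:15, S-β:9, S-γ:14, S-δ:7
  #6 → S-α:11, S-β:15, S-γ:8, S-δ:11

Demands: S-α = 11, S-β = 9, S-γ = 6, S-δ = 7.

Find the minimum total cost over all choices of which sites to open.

Open {#2, #3, #4}: assign each demand point to its cheapest open site.
  S-α→#2 11×2=22, S-β→#2 9×3=27, S-γ→#3 6×3=18, S-δ→#4 7×2=14
  delivery cost 81, fixed 25 → total 106.
Compare {#2, #3}: delivery cost 95 + fixed 19 = 114.
Compare {#1, #2, #3, #4}: delivery cost 81 + fixed 35 = 116.
Compare {#2, #3, #4, #5}: delivery cost 81 + fixed 35 = 116.
All other subsets cost ≥ 114. Minimum total cost: 106.

106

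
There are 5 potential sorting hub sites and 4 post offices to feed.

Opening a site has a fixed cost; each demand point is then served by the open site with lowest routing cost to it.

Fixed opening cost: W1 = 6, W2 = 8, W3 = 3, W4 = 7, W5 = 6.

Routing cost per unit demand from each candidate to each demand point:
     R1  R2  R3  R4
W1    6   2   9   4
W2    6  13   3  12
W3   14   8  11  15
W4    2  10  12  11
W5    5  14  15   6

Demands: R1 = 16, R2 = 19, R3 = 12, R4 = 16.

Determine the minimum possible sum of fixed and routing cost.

191

Open {W1, W2, W4}: assign each demand point to its cheapest open site.
  R1→W4 16×2=32, R2→W1 19×2=38, R3→W2 12×3=36, R4→W1 16×4=64
  routing cost 170, fixed 21 → total 191.
Compare {W1, W2, W3, W4}: routing cost 170 + fixed 24 = 194.
Compare {W1, W2, W4, W5}: routing cost 170 + fixed 27 = 197.
Compare {W1, W2, W3, W4, W5}: routing cost 170 + fixed 30 = 200.
All other subsets cost ≥ 194. Minimum total cost: 191.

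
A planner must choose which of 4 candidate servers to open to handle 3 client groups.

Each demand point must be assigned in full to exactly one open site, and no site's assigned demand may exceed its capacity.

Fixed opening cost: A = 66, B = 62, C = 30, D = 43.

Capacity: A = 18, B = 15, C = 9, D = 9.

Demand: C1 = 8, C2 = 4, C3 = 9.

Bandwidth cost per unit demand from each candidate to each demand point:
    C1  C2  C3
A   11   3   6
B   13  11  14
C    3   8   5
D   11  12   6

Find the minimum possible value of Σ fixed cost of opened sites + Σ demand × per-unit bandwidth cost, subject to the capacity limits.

186

Open {A, C}; cheapest assignment that respects the capacities:
  A (cap 18, load 13): C2, C3 — cost 4×3 + 9×6 = 66
  C (cap 9, load 8): C1 — cost 8×3 = 24
  Shipping 90, fixed 96 → total 186.
  Any other capacity-feasible assignment to {A, C} ships for at least 90.
Compare {A, C, D}: its best feasible assignment gives total 229.
Compare {A, B, C}: its best feasible assignment gives total 248.
Every other set of open sites that can feasibly serve all demand totals ≥ 229 even under its best assignment. Minimum: 186.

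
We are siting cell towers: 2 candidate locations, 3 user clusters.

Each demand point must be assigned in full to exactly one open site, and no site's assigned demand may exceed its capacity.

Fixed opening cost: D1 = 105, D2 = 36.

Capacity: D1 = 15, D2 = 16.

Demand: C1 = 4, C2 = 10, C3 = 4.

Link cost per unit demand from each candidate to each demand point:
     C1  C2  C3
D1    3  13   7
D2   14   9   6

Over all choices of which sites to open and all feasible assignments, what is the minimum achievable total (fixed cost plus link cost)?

Open {D1, D2}; cheapest assignment that respects the capacities:
  D1 (cap 15, load 4): C1 — cost 4×3 = 12
  D2 (cap 16, load 14): C2, C3 — cost 10×9 + 4×6 = 114
  Shipping 126, fixed 141 → total 267.
  Any other capacity-feasible assignment to {D1, D2} ships for at least 126.
Total demand is 18 and no other set of sites has combined capacity ≥ 18, so {D1, D2} is the only feasible choice of open sites. Minimum: 267.

267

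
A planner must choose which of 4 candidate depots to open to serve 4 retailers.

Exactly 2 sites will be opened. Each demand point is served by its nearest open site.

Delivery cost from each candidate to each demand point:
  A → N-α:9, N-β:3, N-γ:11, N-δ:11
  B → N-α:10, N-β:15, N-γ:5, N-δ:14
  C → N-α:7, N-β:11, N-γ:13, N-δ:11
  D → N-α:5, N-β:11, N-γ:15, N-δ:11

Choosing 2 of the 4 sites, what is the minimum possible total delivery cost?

28

Open {A, B}.
  N-α→A 9, N-β→A 3, N-γ→B 5, N-δ→A 11  ⇒ total 28.
Compare {A, D}: total 30.
Compare {A, C}: total 32.
No size-2 selection does better; minimum is 28.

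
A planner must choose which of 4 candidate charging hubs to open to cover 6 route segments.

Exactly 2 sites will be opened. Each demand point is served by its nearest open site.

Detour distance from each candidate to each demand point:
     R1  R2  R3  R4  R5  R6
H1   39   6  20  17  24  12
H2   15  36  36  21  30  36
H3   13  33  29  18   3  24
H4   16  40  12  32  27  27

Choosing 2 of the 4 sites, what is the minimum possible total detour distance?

Open {H1, H3}.
  R1→H3 13, R2→H1 6, R3→H1 20, R4→H1 17, R5→H3 3, R6→H1 12  ⇒ total 71.
Compare {H1, H4}: total 87.
Compare {H1, H2}: total 94.
No size-2 selection does better; minimum is 71.

71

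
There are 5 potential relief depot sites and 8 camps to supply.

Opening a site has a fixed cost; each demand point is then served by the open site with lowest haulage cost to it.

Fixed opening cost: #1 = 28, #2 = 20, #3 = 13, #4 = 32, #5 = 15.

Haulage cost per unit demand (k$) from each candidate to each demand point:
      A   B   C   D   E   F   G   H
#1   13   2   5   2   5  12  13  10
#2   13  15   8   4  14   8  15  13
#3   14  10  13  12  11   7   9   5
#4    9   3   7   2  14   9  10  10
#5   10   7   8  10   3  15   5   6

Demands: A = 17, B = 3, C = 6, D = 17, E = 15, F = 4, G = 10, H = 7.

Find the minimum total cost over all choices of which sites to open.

454

Open {#1, #3, #5}: assign each demand point to its cheapest open site.
  A→#5 17×10=170, B→#1 3×2=6, C→#1 6×5=30, D→#1 17×2=34, E→#5 15×3=45, F→#3 4×7=28, G→#5 10×5=50, H→#3 7×5=35
  haulage cost 398, fixed 56 → total 454.
Compare {#3, #4, #5}: haulage cost 396 + fixed 60 = 456.
Compare {#4, #5}: haulage cost 411 + fixed 47 = 458.
Compare {#1, #5}: haulage cost 425 + fixed 43 = 468.
All other subsets cost ≥ 456. Minimum total cost: 454.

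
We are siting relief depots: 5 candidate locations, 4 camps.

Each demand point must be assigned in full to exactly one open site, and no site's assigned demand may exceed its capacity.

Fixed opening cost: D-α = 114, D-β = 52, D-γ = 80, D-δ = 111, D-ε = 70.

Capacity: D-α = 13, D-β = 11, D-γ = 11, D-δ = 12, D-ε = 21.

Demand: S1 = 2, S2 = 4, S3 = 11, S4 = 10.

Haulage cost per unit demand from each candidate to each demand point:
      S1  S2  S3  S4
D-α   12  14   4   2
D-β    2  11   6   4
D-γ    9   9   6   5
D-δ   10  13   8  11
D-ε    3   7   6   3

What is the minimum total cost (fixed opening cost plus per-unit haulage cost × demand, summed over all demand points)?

252

Open {D-β, D-ε}; cheapest assignment that respects the capacities:
  D-β (cap 11, load 11): S3 — cost 11×6 = 66
  D-ε (cap 21, load 16): S1, S2, S4 — cost 2×3 + 4×7 + 10×3 = 64
  Shipping 130, fixed 122 → total 252.
  Any other capacity-feasible assignment to {D-β, D-ε} ships for at least 130.
Compare {D-γ, D-ε}: its best feasible assignment gives total 280.
Compare {D-α, D-ε}: its best feasible assignment gives total 292.
Every other set of open sites that can feasibly serve all demand totals ≥ 280 even under its best assignment. Minimum: 252.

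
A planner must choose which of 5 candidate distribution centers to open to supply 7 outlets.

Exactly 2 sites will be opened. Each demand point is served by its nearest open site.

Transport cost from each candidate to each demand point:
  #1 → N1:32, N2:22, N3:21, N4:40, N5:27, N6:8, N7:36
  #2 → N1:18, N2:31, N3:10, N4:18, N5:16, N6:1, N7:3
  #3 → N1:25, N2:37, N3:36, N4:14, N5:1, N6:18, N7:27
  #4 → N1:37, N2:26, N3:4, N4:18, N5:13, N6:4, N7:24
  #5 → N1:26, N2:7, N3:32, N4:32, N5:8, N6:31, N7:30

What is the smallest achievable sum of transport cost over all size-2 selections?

Open {#2, #5}.
  N1→#2 18, N2→#5 7, N3→#2 10, N4→#2 18, N5→#5 8, N6→#2 1, N7→#2 3  ⇒ total 65.
Compare {#2, #3}: total 78.
Compare {#2, #4}: total 83.
No size-2 selection does better; minimum is 65.

65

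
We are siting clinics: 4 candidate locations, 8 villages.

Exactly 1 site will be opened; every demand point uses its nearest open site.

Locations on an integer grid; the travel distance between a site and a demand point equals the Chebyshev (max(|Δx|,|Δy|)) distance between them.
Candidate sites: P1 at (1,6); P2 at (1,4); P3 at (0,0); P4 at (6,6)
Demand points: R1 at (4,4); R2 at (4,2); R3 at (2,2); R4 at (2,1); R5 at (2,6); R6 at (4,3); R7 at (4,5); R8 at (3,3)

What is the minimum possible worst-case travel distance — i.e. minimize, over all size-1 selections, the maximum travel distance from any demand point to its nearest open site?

Open {P2}.
  Farthest demand point is R1 at travel distance 3 (to P2); all others are ≤ 3.
With {P1} the worst case is 5.
With {P4} the worst case is 5.
No size-1 selection achieves below 3.

3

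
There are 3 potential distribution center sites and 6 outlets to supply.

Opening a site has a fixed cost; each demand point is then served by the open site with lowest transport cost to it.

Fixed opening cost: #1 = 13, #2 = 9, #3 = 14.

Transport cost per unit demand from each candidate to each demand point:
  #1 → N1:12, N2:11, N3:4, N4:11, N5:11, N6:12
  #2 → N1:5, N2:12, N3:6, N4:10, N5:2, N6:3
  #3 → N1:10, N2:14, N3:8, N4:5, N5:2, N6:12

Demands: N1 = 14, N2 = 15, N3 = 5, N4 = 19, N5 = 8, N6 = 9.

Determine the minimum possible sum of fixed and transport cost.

429

Open {#1, #2, #3}: assign each demand point to its cheapest open site.
  N1→#2 14×5=70, N2→#1 15×11=165, N3→#1 5×4=20, N4→#3 19×5=95, N5→#2 8×2=16, N6→#2 9×3=27
  transport cost 393, fixed 36 → total 429.
Compare {#2, #3}: transport cost 418 + fixed 23 = 441.
Compare {#1, #2}: transport cost 488 + fixed 22 = 510.
Compare {#2}: transport cost 513 + fixed 9 = 522.
All other subsets cost ≥ 441. Minimum total cost: 429.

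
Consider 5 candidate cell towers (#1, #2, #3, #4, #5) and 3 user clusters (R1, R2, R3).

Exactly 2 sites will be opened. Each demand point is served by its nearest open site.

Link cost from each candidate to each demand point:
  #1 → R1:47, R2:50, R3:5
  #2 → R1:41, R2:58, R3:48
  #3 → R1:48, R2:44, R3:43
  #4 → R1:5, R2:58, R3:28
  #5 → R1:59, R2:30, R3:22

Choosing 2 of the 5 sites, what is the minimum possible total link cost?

57

Open {#4, #5}.
  R1→#4 5, R2→#5 30, R3→#5 22  ⇒ total 57.
Compare {#1, #4}: total 60.
Compare {#3, #4}: total 77.
No size-2 selection does better; minimum is 57.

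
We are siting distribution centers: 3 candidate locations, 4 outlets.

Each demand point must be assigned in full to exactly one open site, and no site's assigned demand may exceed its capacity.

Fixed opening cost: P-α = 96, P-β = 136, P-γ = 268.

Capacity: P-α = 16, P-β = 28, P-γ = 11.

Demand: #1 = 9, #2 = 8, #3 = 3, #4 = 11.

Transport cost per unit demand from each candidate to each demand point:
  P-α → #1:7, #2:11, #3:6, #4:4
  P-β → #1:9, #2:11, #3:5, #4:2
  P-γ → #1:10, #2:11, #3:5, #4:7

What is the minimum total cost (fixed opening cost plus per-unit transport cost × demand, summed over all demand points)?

Open {P-α, P-β}; cheapest assignment that respects the capacities:
  P-α (cap 16, load 9): #1 — cost 9×7 = 63
  P-β (cap 28, load 22): #2, #3, #4 — cost 8×11 + 3×5 + 11×2 = 125
  Shipping 188, fixed 232 → total 420.
  Any other capacity-feasible assignment to {P-α, P-β} ships for at least 188.
Compare {P-β, P-γ}: its best feasible assignment gives total 610.
Compare {P-α, P-β, P-γ}: its best feasible assignment gives total 688.
Every other set of open sites that can feasibly serve all demand totals ≥ 610 even under its best assignment. Minimum: 420.

420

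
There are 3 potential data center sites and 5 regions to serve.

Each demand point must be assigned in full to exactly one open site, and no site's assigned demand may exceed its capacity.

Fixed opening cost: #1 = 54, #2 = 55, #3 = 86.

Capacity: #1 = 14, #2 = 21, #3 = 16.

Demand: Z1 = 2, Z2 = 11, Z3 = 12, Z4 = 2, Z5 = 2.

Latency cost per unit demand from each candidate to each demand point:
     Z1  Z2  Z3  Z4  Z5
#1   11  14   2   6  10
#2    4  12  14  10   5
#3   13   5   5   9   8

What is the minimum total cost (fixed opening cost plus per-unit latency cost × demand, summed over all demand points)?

273

Open {#1, #3}; cheapest assignment that respects the capacities:
  #1 (cap 14, load 14): Z3, Z4 — cost 12×2 + 2×6 = 36
  #3 (cap 16, load 15): Z1, Z2, Z5 — cost 2×13 + 11×5 + 2×8 = 97
  Shipping 133, fixed 140 → total 273.
  Any other capacity-feasible assignment to {#1, #3} ships for at least 133.
Compare {#1, #2}: its best feasible assignment gives total 295.
Compare {#1, #2, #3}: its best feasible assignment gives total 304.
Every other set of open sites that can feasibly serve all demand totals ≥ 295 even under its best assignment. Minimum: 273.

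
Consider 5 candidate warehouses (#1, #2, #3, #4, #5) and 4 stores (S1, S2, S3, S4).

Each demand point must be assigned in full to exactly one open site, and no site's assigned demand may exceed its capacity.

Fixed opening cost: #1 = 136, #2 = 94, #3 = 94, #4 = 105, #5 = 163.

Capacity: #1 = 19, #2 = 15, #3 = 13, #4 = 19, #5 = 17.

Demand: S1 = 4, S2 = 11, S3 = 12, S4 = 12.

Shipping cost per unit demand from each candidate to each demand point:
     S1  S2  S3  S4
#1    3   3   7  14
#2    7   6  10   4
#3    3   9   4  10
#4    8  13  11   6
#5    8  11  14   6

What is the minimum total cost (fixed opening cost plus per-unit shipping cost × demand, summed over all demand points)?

Open {#1, #2, #3}; cheapest assignment that respects the capacities:
  #1 (cap 19, load 15): S1, S2 — cost 4×3 + 11×3 = 45
  #2 (cap 15, load 12): S4 — cost 12×4 = 48
  #3 (cap 13, load 12): S3 — cost 12×4 = 48
  Shipping 141, fixed 324 → total 465.
  Any other capacity-feasible assignment to {#1, #2, #3} ships for at least 141.
Compare {#1, #3, #4}: its best feasible assignment gives total 500.
Compare {#2, #3, #4}: its best feasible assignment gives total 507.
Every other set of open sites that can feasibly serve all demand totals ≥ 500 even under its best assignment. Minimum: 465.

465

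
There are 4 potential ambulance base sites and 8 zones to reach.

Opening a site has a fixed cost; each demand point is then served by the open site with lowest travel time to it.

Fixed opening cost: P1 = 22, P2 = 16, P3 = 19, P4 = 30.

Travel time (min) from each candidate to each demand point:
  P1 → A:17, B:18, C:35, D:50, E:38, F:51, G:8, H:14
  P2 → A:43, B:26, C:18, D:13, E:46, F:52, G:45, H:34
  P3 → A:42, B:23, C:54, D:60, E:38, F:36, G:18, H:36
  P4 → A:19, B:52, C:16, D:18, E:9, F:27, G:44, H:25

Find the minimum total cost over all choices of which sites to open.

Open {P1, P4}: assign each demand point to its cheapest open site.
  A→P1 17, B→P1 18, C→P4 16, D→P4 18, E→P4 9, F→P4 27, G→P1 8, H→P1 14
  travel time 127, fixed 52 → total 179.
Compare {P1, P2, P4}: travel time 122 + fixed 68 = 190.
Compare {P1, P3, P4}: travel time 127 + fixed 71 = 198.
Compare {P3, P4}: travel time 155 + fixed 49 = 204.
All other subsets cost ≥ 190. Minimum total cost: 179.

179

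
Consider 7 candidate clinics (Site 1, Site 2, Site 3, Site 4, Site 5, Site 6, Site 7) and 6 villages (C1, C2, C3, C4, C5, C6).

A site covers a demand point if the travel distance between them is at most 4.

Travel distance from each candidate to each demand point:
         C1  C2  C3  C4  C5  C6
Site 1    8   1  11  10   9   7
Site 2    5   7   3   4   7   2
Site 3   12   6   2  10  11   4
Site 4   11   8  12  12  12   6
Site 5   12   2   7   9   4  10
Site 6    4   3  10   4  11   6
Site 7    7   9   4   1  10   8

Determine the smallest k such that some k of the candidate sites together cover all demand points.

3

Coverage sets (demand points within 4 of each site):
  Site 1: {C2}
  Site 2: {C3, C4, C6}
  Site 3: {C3, C6}
  Site 4: {}
  Site 5: {C2, C5}
  Site 6: {C1, C2, C4}
  Site 7: {C3, C4}
No 2 sites suffice: every size-2 union leaves at least one demand point uncovered.
But {Site 2, Site 5, Site 6} covers everything, so the minimum is 3.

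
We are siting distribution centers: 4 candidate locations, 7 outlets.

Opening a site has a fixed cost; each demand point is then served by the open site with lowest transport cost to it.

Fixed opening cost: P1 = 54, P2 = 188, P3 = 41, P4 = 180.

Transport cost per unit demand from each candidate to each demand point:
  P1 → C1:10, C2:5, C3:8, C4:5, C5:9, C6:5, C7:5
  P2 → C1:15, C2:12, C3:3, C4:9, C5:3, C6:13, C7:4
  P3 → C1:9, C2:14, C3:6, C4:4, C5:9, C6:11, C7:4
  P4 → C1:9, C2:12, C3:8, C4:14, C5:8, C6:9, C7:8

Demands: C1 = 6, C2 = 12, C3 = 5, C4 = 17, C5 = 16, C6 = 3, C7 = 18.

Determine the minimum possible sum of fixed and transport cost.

538

Open {P1, P3}: assign each demand point to its cheapest open site.
  C1→P3 6×9=54, C2→P1 12×5=60, C3→P3 5×6=30, C4→P3 17×4=68, C5→P1 16×9=144, C6→P1 3×5=15, C7→P3 18×4=72
  transport cost 443, fixed 95 → total 538.
Compare {P1}: transport cost 494 + fixed 54 = 548.
Compare {P1, P2}: transport cost 355 + fixed 242 = 597.
Compare {P3}: transport cost 569 + fixed 41 = 610.
All other subsets cost ≥ 548. Minimum total cost: 538.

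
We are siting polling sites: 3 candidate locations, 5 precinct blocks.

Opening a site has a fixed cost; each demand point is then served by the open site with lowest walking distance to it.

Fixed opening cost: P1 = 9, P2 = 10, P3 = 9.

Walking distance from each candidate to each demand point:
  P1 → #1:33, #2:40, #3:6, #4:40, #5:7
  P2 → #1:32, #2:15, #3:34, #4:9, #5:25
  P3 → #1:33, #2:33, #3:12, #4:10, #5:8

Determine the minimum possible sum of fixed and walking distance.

Open {P1, P2}: assign each demand point to its cheapest open site.
  #1→P2 32, #2→P2 15, #3→P1 6, #4→P2 9, #5→P1 7
  walking distance 69, fixed 19 → total 88.
Compare {P2, P3}: walking distance 76 + fixed 19 = 95.
Compare {P1, P2, P3}: walking distance 69 + fixed 28 = 97.
Compare {P3}: walking distance 96 + fixed 9 = 105.
All other subsets cost ≥ 95. Minimum total cost: 88.

88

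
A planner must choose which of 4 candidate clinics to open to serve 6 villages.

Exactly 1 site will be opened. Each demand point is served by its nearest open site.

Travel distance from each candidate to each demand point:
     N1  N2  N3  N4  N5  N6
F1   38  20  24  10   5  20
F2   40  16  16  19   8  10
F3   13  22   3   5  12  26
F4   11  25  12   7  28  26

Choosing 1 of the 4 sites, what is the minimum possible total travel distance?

Open {F3}.
  N1→F3 13, N2→F3 22, N3→F3 3, N4→F3 5, N5→F3 12, N6→F3 26  ⇒ total 81.
Compare {F2}: total 109.
Compare {F4}: total 109.
No size-1 selection does better; minimum is 81.

81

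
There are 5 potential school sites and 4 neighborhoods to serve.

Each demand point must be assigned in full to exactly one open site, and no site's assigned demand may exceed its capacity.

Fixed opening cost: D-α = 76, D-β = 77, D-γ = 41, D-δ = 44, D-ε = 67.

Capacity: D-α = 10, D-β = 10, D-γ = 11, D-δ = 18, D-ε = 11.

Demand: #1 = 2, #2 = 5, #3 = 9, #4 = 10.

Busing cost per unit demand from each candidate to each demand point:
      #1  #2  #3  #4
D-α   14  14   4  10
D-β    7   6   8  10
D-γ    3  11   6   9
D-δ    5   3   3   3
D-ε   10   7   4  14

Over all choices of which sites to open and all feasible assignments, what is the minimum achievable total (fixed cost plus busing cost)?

190

Open {D-γ, D-δ}; cheapest assignment that respects the capacities:
  D-γ (cap 11, load 11): #1, #3 — cost 2×3 + 9×6 = 60
  D-δ (cap 18, load 15): #2, #4 — cost 5×3 + 10×3 = 45
  Shipping 105, fixed 85 → total 190.
  Any other capacity-feasible assignment to {D-γ, D-δ} ships for at least 105.
Compare {D-δ, D-ε}: its best feasible assignment gives total 202.
Compare {D-α, D-δ}: its best feasible assignment gives total 211.
Every other set of open sites that can feasibly serve all demand totals ≥ 202 even under its best assignment. Minimum: 190.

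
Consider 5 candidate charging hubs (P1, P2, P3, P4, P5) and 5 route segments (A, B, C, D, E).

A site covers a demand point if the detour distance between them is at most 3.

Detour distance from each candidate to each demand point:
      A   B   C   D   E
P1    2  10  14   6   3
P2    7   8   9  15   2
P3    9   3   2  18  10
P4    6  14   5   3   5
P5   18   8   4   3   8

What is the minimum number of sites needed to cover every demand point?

3

Coverage sets (demand points within 3 of each site):
  P1: {A, E}
  P2: {E}
  P3: {B, C}
  P4: {D}
  P5: {D}
No 2 sites suffice: every size-2 union leaves at least one demand point uncovered.
But {P1, P3, P4} covers everything, so the minimum is 3.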